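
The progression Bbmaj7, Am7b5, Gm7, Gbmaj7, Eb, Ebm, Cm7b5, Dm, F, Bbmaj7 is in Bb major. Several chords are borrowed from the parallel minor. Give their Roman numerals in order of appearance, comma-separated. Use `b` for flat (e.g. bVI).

bVImaj7, iv, iiø7

The diatonic triads in Bb major are Bb, Cm, Dm, Eb, F, Gm, Adim. Bbmaj7, Am7b5, Gm7, Eb, Dm and F are all diatonic. Gbmaj7 (Gb–Bb–Db–F) is not: scale degree 6 in Bb major carries Gm (vi). In Bb minor the chord on that degree is Gbmaj7, so here it functions as bVImaj7, borrowed from the parallel minor. Ebm (Eb–Gb–Bb) doesn't fit — on degree 4 Bb major would have Eb (IV). Ebm is the degree-4 chord of Bb minor, so it is the borrowed iv. Cm7b5 (C–Eb–Gb–Bb) doesn't fit — on degree 2 Bb major would have Cm (ii). Cm7b5 is the degree-2 chord of Bb minor, so it is the borrowed iiø7.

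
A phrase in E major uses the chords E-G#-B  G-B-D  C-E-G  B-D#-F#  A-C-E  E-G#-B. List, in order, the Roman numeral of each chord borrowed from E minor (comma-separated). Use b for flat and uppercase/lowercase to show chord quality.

In E major the diatonic chords are E, F#m, G#m, A, B, C#m, D#dim. Of the given chords, E–G#–B = E and B–D#–F# = B are diatonic. G–B–D doesn't fit — on degree 3 E major would have G#m (iii). G is the degree-3 chord of E minor, so it is the borrowed bIII. C–E–G is not: scale degree 6 in E major carries C#m (vi). In E minor the chord on that degree is C, so here it functions as bVI, borrowed from the parallel minor. But A–C–E is foreign: the diatonic IV on degree 4 is A, whereas Am comes from E minor. It is labeled iv.

bIII, bVI, iv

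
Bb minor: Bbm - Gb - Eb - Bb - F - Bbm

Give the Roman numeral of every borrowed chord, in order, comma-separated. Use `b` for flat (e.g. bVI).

IV, I

The diatonic triads in Bb minor (with V from harmonic minor) are Bbm, Cdim, Db, Ebm, F, Gb, Ab. Of the given chords, Bbm, Gb and F are diatonic. But Eb (Eb–G–Bb) is foreign: the diatonic iv on degree 4 is Ebm, whereas Eb comes from Bb major. It is labeled IV. Bb (Bb–D–F) doesn't fit — on degree 1 Bb minor would have Bbm (i). Bb is the degree-1 chord of Bb major, so it is the borrowed I.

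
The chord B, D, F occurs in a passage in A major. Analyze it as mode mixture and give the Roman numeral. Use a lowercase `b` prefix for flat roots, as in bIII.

ii°

The root B is the diatonic 2nd degree of A major; the borrowing shows in the chord quality. The diatonic chord on degree 2 would be Bm (ii), but B–D–F is the diminished chord from A minor. As a borrowed chord it is labeled ii°.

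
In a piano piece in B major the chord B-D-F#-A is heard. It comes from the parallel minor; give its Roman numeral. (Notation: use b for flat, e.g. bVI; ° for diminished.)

The root B is the diatonic 1st degree of B major; the borrowing shows in the chord quality. The diatonic chord on degree 1 would be B (I), but B–D–F#–A is the minor-seventh chord from B minor. As a borrowed chord it is labeled i7.

i7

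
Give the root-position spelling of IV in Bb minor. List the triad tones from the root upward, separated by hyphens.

The root, Eb, is scale degree 4 — the same note in Bb minor and Bb major; only the chord quality changes. In Bb major the chord on Eb is Eb–G–Bb.

Eb-G-Bb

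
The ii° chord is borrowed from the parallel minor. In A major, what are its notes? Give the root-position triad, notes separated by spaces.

B D F

ii° is built on scale degree 2, which is B in both A major and its parallel. Building the diminished chord from the parallel minor on B: B–D–F.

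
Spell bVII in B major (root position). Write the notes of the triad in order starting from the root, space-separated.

A C# E

The root of bVII is the lowered 7th degree: A# becomes A. Building the major chord from the parallel minor on A: A–C#–E.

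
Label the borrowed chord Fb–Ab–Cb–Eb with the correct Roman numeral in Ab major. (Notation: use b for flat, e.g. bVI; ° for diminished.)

bVImaj7

Fb is the lowered form of scale degree 6 in Ab major (the diatonic degree 6 is F). Fb–Ab–Cb–Eb is a major-seventh chord — the form found in Ab minor, not the diatonic vi (Fm). Borrowed into Ab major it is written bVImaj7.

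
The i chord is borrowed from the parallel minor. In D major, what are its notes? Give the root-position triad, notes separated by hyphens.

D-F-A

The root, D, is scale degree 1 — the same note in D major and D minor; only the chord quality changes. Building the minor chord from the parallel minor on D: D–F–A.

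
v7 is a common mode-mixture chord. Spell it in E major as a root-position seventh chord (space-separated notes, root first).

v7 is built on scale degree 5, which is B in both E major and its parallel. In E minor the chord on B is B–D–F#–A.

B D F# A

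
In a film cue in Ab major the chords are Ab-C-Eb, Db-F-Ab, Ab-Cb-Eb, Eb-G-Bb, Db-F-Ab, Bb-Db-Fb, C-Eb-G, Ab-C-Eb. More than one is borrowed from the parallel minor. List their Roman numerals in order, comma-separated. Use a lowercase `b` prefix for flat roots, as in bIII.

Ab major has the diatonic set Ab, Bbm, Cm, Db, Eb, Fm, Gdim. Ab–C–Eb = Ab, Db–F–Ab = Db, Eb–G–Bb = Eb and C–Eb–G = Cm all belong to that set. But Ab–Cb–Eb is foreign: the diatonic I on degree 1 is Ab, whereas Abm comes from Ab minor. It is labeled i. But Bb–Db–Fb is foreign: the diatonic ii on degree 2 is Bbm, whereas Bbdim comes from Ab minor. It is labeled ii°.

i, ii°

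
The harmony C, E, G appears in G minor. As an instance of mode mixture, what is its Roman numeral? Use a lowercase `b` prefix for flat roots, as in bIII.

C is scale degree 4 in G minor. Diatonically G minor has Cm (iv) on that degree; C–E–G is instead the major chord native to G major, so it takes the label IV.

IV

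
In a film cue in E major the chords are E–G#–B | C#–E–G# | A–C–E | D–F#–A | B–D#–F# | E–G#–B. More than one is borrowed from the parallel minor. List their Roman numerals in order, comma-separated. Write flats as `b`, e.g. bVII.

In E major the diatonic chords are E, F#m, G#m, A, B, C#m, D#dim. E–G#–B = E, C#–E–G# = C#m and B–D#–F# = B all belong to that set. A–C–E is not: scale degree 4 in E major carries A (IV). In E minor the chord on that degree is Am, so here it functions as iv, borrowed from the parallel minor. D–F#–A is not: scale degree 7 in E major carries D#dim (vii°). In E minor the chord on that degree is D, so here it functions as bVII, borrowed from the parallel minor.

iv, bVII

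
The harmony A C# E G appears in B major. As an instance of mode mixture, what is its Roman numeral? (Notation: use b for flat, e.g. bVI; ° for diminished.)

bVII7

A is the lowered form of scale degree 7 in B major (the diatonic degree 7 is A#). Diatonically B major has A#dim (vii°) on that degree; A–C#–E–G is instead the dominant-seventh chord native to B minor, so it takes the label bVII7.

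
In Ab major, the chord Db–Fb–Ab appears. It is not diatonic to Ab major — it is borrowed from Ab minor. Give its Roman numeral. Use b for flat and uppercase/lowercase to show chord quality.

The root Db is the diatonic 4th degree of Ab major; the borrowing shows in the chord quality. The diatonic chord on degree 4 would be Db (IV), but Db–Fb–Ab is the minor chord from Ab minor. As a borrowed chord it is labeled iv.

iv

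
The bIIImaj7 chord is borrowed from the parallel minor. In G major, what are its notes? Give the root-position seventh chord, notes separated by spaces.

The root of bIIImaj7 is the lowered 3rd degree: B becomes Bb. Stacking thirds in G minor on Bb gives Bb–D–F–A.

Bb D F A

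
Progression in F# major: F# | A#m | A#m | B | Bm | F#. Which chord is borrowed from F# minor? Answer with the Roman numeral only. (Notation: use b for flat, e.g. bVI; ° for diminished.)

The diatonic triads in F# major are F#, G#m, A#m, B, C#, D#m, E#dim. Of the given chords, F#, A#m and B are diatonic. But Bm (B–D–F#) is foreign: the diatonic IV on degree 4 is B, whereas Bm comes from F# minor. It is labeled iv.

iv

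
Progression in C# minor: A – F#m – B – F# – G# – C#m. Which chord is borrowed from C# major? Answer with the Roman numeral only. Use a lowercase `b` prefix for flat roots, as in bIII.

IV

In C# minor (with V from harmonic minor) the diatonic chords are C#m, D#dim, E, F#m, G#, A, B. A, F#m, B, G# and C#m all belong to that set. F# (F#–A#–C#) doesn't fit — on degree 4 C# minor would have F#m (iv). F# is the degree-4 chord of C# major, so it is the borrowed IV.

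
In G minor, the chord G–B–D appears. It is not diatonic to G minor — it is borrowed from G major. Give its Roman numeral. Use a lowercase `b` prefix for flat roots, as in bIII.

G is scale degree 1 in G minor. The diatonic chord on degree 1 would be Gm (i), but G–B–D is the major chord from G major. As a borrowed chord it is labeled I.

I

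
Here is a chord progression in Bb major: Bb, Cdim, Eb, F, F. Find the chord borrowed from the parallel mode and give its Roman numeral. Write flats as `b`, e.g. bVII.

ii°

In Bb major the diatonic chords are Bb, Cm, Dm, Eb, F, Gm, Adim. Bb, Eb and F all belong to that set. Cdim (C–Eb–Gb) doesn't fit — on degree 2 Bb major would have Cm (ii). Cdim is the degree-2 chord of Bb minor, so it is the borrowed ii°.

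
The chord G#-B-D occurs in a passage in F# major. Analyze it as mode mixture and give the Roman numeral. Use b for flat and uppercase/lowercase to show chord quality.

The root G# is the diatonic 2nd degree of F# major; the borrowing shows in the chord quality. The diatonic chord on degree 2 would be G#m (ii), but G#–B–D is the diminished chord from F# minor. As a borrowed chord it is labeled ii°.

ii°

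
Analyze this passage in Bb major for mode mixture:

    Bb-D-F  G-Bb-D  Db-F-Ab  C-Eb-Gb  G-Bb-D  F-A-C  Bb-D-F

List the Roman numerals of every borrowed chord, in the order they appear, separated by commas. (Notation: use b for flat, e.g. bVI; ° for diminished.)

Bb major has the diatonic set Bb, Cm, Dm, Eb, F, Gm, Adim. Of the given chords, Bb–D–F = Bb, G–Bb–D = Gm and F–A–C = F are diatonic. Db–F–Ab doesn't fit — on degree 3 Bb major would have Dm (iii). Db is the degree-3 chord of Bb minor, so it is the borrowed bIII. C–Eb–Gb is not: scale degree 2 in Bb major carries Cm (ii). In Bb minor the chord on that degree is Cdim, so here it functions as ii°, borrowed from the parallel minor.

bIII, ii°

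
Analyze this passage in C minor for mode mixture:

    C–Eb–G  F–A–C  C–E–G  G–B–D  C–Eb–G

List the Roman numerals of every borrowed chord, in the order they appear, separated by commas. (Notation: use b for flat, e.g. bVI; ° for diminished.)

IV, I

The diatonic triads in C minor (with V from harmonic minor) are Cm, Ddim, Eb, Fm, G, Ab, Bb. C–Eb–G = Cm and G–B–D = G both belong to that set. F–A–C is not: scale degree 4 in C minor carries Fm (iv). In C major the chord on that degree is F, so here it functions as IV, borrowed from the parallel major. C–E–G doesn't fit — on degree 1 C minor would have Cm (i). C is the degree-1 chord of C major, so it is the borrowed I.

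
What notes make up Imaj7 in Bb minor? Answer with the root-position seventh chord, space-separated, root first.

Bb D F A

The root, Bb, is scale degree 1 — the same note in Bb minor and Bb major; only the chord quality changes. Stacking thirds in Bb major on Bb gives Bb–D–F–A.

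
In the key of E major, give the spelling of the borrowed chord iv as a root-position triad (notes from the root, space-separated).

iv is built on scale degree 4, which is A in both E major and its parallel. In E minor the chord on A is A–C–E.

A C E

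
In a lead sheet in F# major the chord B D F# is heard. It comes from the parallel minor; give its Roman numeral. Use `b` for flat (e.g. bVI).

iv

B is scale degree 4 in F# major. The diatonic chord on degree 4 would be B (IV), but B–D–F# is the minor chord from F# minor. As a borrowed chord it is labeled iv.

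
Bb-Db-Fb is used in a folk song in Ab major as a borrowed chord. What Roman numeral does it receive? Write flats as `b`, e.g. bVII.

Bb is scale degree 2 in Ab major. Diatonically Ab major has Bbm (ii) on that degree; Bb–Db–Fb is instead the diminished chord native to Ab minor, so it takes the label ii°.

ii°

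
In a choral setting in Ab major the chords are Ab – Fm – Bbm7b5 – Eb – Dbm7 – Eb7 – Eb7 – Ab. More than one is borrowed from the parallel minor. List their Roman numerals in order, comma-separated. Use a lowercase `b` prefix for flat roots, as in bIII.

iiø7, iv7

In Ab major the diatonic chords are Ab, Bbm, Cm, Db, Eb, Fm, Gdim. Ab, Fm, Eb and Eb7 all belong to that set. Bbm7b5 (Bb–Db–Fb–Ab) doesn't fit — on degree 2 Ab major would have Bbm (ii). Bbm7b5 is the degree-2 chord of Ab minor, so it is the borrowed iiø7. Dbm7 (Db–Fb–Ab–Cb) is not: scale degree 4 in Ab major carries Db (IV). In Ab minor the chord on that degree is Dbm7, so here it functions as iv7, borrowed from the parallel minor.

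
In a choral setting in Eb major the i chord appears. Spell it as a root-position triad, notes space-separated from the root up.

Eb Gb Bb

The root, Eb, is scale degree 1 — the same note in Eb major and Eb minor; only the chord quality changes. In Eb minor the chord on Eb is Eb–Gb–Bb.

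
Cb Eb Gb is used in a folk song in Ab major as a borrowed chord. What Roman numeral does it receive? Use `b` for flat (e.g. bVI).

bIII

In Ab major scale degree 3 is C; Cb is its lowered form, from Ab minor. The diatonic chord on degree 3 would be Cm (iii), but Cb–Eb–Gb is the major chord from Ab minor. As a borrowed chord it is labeled bIII.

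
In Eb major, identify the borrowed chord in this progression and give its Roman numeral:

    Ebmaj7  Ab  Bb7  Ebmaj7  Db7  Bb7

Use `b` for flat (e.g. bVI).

The diatonic triads in Eb major are Eb, Fm, Gm, Ab, Bb, Cm, Ddim. Ebmaj7, Ab and Bb7 are all diatonic. But Db7 (Db–F–Ab–Cb) is foreign: the diatonic vii° on degree 7 is Ddim, whereas Db7 comes from Eb minor. It is labeled bVII7.

bVII7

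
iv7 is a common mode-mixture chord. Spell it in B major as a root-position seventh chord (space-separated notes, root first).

The root, E, is scale degree 4 — the same note in B major and B minor; only the chord quality changes. Building the minor-seventh chord from the parallel minor on E: E–G–B–D.

E G B D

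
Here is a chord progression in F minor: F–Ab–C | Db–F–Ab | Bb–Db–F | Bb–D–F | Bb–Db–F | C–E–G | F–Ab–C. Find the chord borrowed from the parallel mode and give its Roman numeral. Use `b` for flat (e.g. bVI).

IV

The diatonic triads in F minor (with V from harmonic minor) are Fm, Gdim, Ab, Bbm, C, Db, Eb. F–Ab–C = Fm, Db–F–Ab = Db, Bb–Db–F = Bbm and C–E–G = C are all diatonic. But Bb–D–F is foreign: the diatonic iv on degree 4 is Bbm, whereas Bb comes from F major. It is labeled IV.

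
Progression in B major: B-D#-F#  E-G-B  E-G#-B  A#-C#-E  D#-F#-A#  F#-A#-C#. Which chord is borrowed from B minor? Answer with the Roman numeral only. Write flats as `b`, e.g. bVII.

iv

B major has the diatonic set B, C#m, D#m, E, F#, G#m, A#dim. B–D#–F# = B, E–G#–B = E, A#–C#–E = A#dim, D#–F#–A# = D#m and F#–A#–C# = F# all belong to that set. E–G–B is not: scale degree 4 in B major carries E (IV). In B minor the chord on that degree is Em, so here it functions as iv, borrowed from the parallel minor.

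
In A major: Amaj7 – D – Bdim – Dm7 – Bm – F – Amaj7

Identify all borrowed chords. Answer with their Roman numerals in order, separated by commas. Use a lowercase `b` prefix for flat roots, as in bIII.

In A major the diatonic chords are A, Bm, C#m, D, E, F#m, G#dim. Of the given chords, Amaj7, D and Bm are diatonic. Bdim (B–D–F) is not: scale degree 2 in A major carries Bm (ii). In A minor the chord on that degree is Bdim, so here it functions as ii°, borrowed from the parallel minor. But Dm7 (D–F–A–C) is foreign: the diatonic IV on degree 4 is D, whereas Dm7 comes from A minor. It is labeled iv7. F (F–A–C) is not: scale degree 6 in A major carries F#m (vi). In A minor the chord on that degree is F, so here it functions as bVI, borrowed from the parallel minor.

ii°, iv7, bVI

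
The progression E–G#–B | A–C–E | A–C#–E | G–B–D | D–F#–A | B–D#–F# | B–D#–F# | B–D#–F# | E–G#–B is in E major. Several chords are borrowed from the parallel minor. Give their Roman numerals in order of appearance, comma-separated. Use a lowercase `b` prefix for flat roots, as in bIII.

iv, bIII, bVII

In E major the diatonic chords are E, F#m, G#m, A, B, C#m, D#dim. E–G#–B = E, A–C#–E = A and B–D#–F# = B all belong to that set. A–C–E is not: scale degree 4 in E major carries A (IV). In E minor the chord on that degree is Am, so here it functions as iv, borrowed from the parallel minor. G–B–D is not: scale degree 3 in E major carries G#m (iii). In E minor the chord on that degree is G, so here it functions as bIII, borrowed from the parallel minor. D–F#–A is not: scale degree 7 in E major carries D#dim (vii°). In E minor the chord on that degree is D, so here it functions as bVII, borrowed from the parallel minor.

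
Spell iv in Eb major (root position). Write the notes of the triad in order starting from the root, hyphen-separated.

Ab-Cb-Eb

iv is built on scale degree 4, which is Ab in both Eb major and its parallel. Stacking thirds in Eb minor on Ab gives Ab–Cb–Eb.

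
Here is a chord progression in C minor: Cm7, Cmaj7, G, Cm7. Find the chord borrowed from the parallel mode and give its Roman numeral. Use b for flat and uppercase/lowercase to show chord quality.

C minor has the diatonic set Cm, Ddim, Eb, Fm, G, Ab, Bb (with V from harmonic minor). Of the given chords, Cm7 and G are diatonic. Cmaj7 (C–E–G–B) doesn't fit — on degree 1 C minor would have Cm (i). Cmaj7 is the degree-1 chord of C major, so it is the borrowed Imaj7.

Imaj7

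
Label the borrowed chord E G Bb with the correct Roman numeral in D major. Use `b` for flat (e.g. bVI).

E is scale degree 2 in D major. Diatonically D major has Em (ii) on that degree; E–G–Bb is instead the diminished chord native to D minor, so it takes the label ii°.

ii°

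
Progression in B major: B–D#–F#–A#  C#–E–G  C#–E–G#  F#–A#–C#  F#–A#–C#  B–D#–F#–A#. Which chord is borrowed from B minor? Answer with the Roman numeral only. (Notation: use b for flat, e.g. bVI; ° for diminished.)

ii°

The diatonic triads in B major are B, C#m, D#m, E, F#, G#m, A#dim. B–D#–F#–A# = Bmaj7, C#–E–G# = C#m and F#–A#–C# = F# all belong to that set. C#–E–G doesn't fit — on degree 2 B major would have C#m (ii). C#dim is the degree-2 chord of B minor, so it is the borrowed ii°.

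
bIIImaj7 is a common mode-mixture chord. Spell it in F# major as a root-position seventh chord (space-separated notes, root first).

Scale degree 3 in F# major is A#. bIIImaj7 uses the lowered form, A, taken from F# minor. Stacking thirds in F# minor on A gives A–C#–E–G#.

A C# E G#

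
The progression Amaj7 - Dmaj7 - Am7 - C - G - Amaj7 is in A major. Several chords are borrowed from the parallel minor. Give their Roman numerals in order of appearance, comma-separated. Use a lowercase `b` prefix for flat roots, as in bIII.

In A major the diatonic chords are A, Bm, C#m, D, E, F#m, G#dim. Amaj7 and Dmaj7 both belong to that set. Am7 (A–C–E–G) is not: scale degree 1 in A major carries A (I). In A minor the chord on that degree is Am7, so here it functions as i7, borrowed from the parallel minor. C (C–E–G) doesn't fit — on degree 3 A major would have C#m (iii). C is the degree-3 chord of A minor, so it is the borrowed bIII. G (G–B–D) doesn't fit — on degree 7 A major would have G#dim (vii°). G is the degree-7 chord of A minor, so it is the borrowed bVII.

i7, bIII, bVII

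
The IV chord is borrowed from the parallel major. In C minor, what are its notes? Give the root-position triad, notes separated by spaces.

F A C

IV is built on scale degree 4, which is F in both C minor and its parallel. Building the major chord from the parallel major on F: F–A–C.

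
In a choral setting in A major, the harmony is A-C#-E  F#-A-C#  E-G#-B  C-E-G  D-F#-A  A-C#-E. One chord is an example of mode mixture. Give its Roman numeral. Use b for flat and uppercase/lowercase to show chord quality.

In A major the diatonic chords are A, Bm, C#m, D, E, F#m, G#dim. A–C#–E = A, F#–A–C# = F#m, E–G#–B = E and D–F#–A = D all belong to that set. C–E–G is not: scale degree 3 in A major carries C#m (iii). In A minor the chord on that degree is C, so here it functions as bIII, borrowed from the parallel minor.

bIII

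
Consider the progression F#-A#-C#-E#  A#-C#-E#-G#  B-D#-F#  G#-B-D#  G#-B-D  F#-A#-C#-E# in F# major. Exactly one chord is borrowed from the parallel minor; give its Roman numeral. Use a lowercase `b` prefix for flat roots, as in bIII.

ii°

In F# major the diatonic chords are F#, G#m, A#m, B, C#, D#m, E#dim. Of the given chords, F#–A#–C#–E# = F#maj7, A#–C#–E#–G# = A#m7, B–D#–F# = B and G#–B–D# = G#m are diatonic. But G#–B–D is foreign: the diatonic ii on degree 2 is G#m, whereas G#dim comes from F# minor. It is labeled ii°.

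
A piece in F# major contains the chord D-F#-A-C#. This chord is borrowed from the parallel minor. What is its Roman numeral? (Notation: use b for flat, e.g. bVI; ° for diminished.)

In F# major scale degree 6 is D#; D is its lowered form, from F# minor. The diatonic chord on degree 6 would be D#m (vi), but D–F#–A–C# is the major-seventh chord from F# minor. As a borrowed chord it is labeled bVImaj7.

bVImaj7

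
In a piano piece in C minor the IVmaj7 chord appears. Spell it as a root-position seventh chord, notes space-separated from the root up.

F A C E

IVmaj7 is built on scale degree 4, which is F in both C minor and its parallel. Stacking thirds in C major on F gives F–A–C–E.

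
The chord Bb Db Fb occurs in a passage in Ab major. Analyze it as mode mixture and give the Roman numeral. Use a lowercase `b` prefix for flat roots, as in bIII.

The root Bb is the diatonic 2nd degree of Ab major; the borrowing shows in the chord quality. Bb–Db–Fb is a diminished chord — the form found in Ab minor, not the diatonic ii (Bbm). Borrowed into Ab major it is written ii°.

ii°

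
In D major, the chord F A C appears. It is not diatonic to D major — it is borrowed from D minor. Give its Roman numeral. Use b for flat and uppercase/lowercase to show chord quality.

The root F is the lowered 3rd scale degree — diatonically D major has F# there. The diatonic chord on degree 3 would be F#m (iii), but F–A–C is the major chord from D minor. As a borrowed chord it is labeled bIII.

bIII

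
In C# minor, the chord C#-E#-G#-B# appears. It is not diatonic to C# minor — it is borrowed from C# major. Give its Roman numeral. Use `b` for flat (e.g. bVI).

Imaj7

C# is scale degree 1 in C# minor. Diatonically C# minor has C#m (i) on that degree; C#–E#–G#–B# is instead the major-seventh chord native to C# major, so it takes the label Imaj7.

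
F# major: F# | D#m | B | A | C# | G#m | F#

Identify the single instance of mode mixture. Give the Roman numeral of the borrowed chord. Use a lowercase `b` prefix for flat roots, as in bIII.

F# major has the diatonic set F#, G#m, A#m, B, C#, D#m, E#dim. Of the given chords, F#, D#m, B, C# and G#m are diatonic. But A (A–C#–E) is foreign: the diatonic iii on degree 3 is A#m, whereas A comes from F# minor. It is labeled bIII.

bIII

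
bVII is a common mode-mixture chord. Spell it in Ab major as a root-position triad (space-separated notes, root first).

Gb Bb Db

The root of bVII is the lowered 7th degree: G becomes Gb. Stacking thirds in Ab minor on Gb gives Gb–Bb–Db.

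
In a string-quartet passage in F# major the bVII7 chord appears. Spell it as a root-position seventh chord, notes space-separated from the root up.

E G# B D

bVII7 is built on the lowered scale degree 7. In F# major degree 7 is E#; lowered it becomes E. Building the dominant-seventh chord from the parallel minor on E: E–G#–B–D.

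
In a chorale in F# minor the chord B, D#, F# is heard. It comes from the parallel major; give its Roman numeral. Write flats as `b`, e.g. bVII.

IV

The root B is the diatonic 4th degree of F# minor; the borrowing shows in the chord quality. The diatonic chord on degree 4 would be Bm (iv), but B–D#–F# is the major chord from F# major. As a borrowed chord it is labeled IV.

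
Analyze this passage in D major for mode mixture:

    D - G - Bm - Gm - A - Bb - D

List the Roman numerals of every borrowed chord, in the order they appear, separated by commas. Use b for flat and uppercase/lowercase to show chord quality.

iv, bVI

The diatonic triads in D major are D, Em, F#m, G, A, Bm, C#dim. D, G, Bm and A all belong to that set. Gm (G–Bb–D) is not: scale degree 4 in D major carries G (IV). In D minor the chord on that degree is Gm, so here it functions as iv, borrowed from the parallel minor. Bb (Bb–D–F) is not: scale degree 6 in D major carries Bm (vi). In D minor the chord on that degree is Bb, so here it functions as bVI, borrowed from the parallel minor.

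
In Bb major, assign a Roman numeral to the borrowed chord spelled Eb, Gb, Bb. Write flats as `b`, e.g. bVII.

The root Eb is the diatonic 4th degree of Bb major; the borrowing shows in the chord quality. Eb–Gb–Bb is a minor chord — the form found in Bb minor, not the diatonic IV (Eb). Borrowed into Bb major it is written iv.

iv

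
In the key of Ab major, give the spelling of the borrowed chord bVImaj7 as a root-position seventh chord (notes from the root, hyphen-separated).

Fb-Ab-Cb-Eb

bVImaj7 is built on the lowered scale degree 6. In Ab major degree 6 is F; lowered it becomes Fb. Stacking thirds in Ab minor on Fb gives Fb–Ab–Cb–Eb.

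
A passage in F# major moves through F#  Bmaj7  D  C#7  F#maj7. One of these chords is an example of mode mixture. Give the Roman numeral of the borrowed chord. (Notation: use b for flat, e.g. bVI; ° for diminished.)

bVI

In F# major the diatonic chords are F#, G#m, A#m, B, C#, D#m, E#dim. F#, Bmaj7, C#7 and F#maj7 are all diatonic. But D (D–F#–A) is foreign: the diatonic vi on degree 6 is D#m, whereas D comes from F# minor. It is labeled bVI.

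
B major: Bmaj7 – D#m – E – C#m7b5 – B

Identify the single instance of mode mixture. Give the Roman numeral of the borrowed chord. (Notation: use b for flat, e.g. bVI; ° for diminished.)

In B major the diatonic chords are B, C#m, D#m, E, F#, G#m, A#dim. Bmaj7, D#m, E and B all belong to that set. C#m7b5 (C#–E–G–B) doesn't fit — on degree 2 B major would have C#m (ii). C#m7b5 is the degree-2 chord of B minor, so it is the borrowed iiø7.

iiø7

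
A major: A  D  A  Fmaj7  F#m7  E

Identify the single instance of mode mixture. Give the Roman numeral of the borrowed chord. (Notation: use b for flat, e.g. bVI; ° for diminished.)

bVImaj7

A major has the diatonic set A, Bm, C#m, D, E, F#m, G#dim. A, D, F#m7 and E are all diatonic. Fmaj7 (F–A–C–E) doesn't fit — on degree 6 A major would have F#m (vi). Fmaj7 is the degree-6 chord of A minor, so it is the borrowed bVImaj7.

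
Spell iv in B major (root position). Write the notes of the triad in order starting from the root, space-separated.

iv is built on scale degree 4, which is E in both B major and its parallel. In B minor the chord on E is E–G–B.

E G B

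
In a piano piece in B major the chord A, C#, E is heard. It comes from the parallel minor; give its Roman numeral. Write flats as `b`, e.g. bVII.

bVII

The root A is the lowered 7th scale degree — diatonically B major has A# there. Diatonically B major has A#dim (vii°) on that degree; A–C#–E is instead the major chord native to B minor, so it takes the label bVII.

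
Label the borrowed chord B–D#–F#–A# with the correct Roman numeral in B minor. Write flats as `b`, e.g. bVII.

Imaj7

The root B is the diatonic 1st degree of B minor; the borrowing shows in the chord quality. Diatonically B minor has Bm (i) on that degree; B–D#–F#–A# is instead the major-seventh chord native to B major, so it takes the label Imaj7.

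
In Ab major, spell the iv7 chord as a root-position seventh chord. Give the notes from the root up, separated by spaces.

iv7 is built on scale degree 4, which is Db in both Ab major and its parallel. Stacking thirds in Ab minor on Db gives Db–Fb–Ab–Cb.

Db Fb Ab Cb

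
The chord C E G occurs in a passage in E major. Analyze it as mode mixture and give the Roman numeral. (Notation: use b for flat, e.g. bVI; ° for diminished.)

bVI

In E major scale degree 6 is C#; C is its lowered form, from E minor. Diatonically E major has C#m (vi) on that degree; C–E–G is instead the major chord native to E minor, so it takes the label bVI.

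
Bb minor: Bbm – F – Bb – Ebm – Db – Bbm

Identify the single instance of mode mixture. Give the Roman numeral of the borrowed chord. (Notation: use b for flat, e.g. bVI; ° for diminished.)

I

In Bb minor (with V from harmonic minor) the diatonic chords are Bbm, Cdim, Db, Ebm, F, Gb, Ab. Of the given chords, Bbm, F, Ebm and Db are diatonic. But Bb (Bb–D–F) is foreign: the diatonic i on degree 1 is Bbm, whereas Bb comes from Bb major. It is labeled I.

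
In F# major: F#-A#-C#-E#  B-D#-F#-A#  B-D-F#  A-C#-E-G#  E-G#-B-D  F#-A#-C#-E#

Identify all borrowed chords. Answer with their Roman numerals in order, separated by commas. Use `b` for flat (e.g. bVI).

iv, bIIImaj7, bVII7

The diatonic triads in F# major are F#, G#m, A#m, B, C#, D#m, E#dim. F#–A#–C#–E# = F#maj7 and B–D#–F#–A# = Bmaj7 are both diatonic. B–D–F# doesn't fit — on degree 4 F# major would have B (IV). Bm is the degree-4 chord of F# minor, so it is the borrowed iv. A–C#–E–G# is not: scale degree 3 in F# major carries A#m (iii). In F# minor the chord on that degree is Amaj7, so here it functions as bIIImaj7, borrowed from the parallel minor. E–G#–B–D is not: scale degree 7 in F# major carries E#dim (vii°). In F# minor the chord on that degree is E7, so here it functions as bVII7, borrowed from the parallel minor.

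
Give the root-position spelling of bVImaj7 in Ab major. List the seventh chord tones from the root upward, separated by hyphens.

Fb-Ab-Cb-Eb

bVImaj7 is built on the lowered scale degree 6. In Ab major degree 6 is F; lowered it becomes Fb. Building the major-seventh chord from the parallel minor on Fb: Fb–Ab–Cb–Eb.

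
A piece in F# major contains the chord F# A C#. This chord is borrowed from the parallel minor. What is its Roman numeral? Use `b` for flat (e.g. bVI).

F# is scale degree 1 in F# major. Diatonically F# major has F# (I) on that degree; F#–A–C# is instead the minor chord native to F# minor, so it takes the label i.

i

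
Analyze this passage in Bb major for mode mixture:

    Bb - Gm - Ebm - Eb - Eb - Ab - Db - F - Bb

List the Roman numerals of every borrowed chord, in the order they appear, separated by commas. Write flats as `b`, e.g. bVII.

In Bb major the diatonic chords are Bb, Cm, Dm, Eb, F, Gm, Adim. Bb, Gm, Eb and F all belong to that set. Ebm (Eb–Gb–Bb) is not: scale degree 4 in Bb major carries Eb (IV). In Bb minor the chord on that degree is Ebm, so here it functions as iv, borrowed from the parallel minor. Ab (Ab–C–Eb) is not: scale degree 7 in Bb major carries Adim (vii°). In Bb minor the chord on that degree is Ab, so here it functions as bVII, borrowed from the parallel minor. But Db (Db–F–Ab) is foreign: the diatonic iii on degree 3 is Dm, whereas Db comes from Bb minor. It is labeled bIII.

iv, bVII, bIII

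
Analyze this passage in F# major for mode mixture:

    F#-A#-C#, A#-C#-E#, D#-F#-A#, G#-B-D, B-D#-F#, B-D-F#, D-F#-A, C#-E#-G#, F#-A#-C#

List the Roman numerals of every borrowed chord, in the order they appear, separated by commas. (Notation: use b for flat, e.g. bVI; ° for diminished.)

F# major has the diatonic set F#, G#m, A#m, B, C#, D#m, E#dim. Of the given chords, F#–A#–C# = F#, A#–C#–E# = A#m, D#–F#–A# = D#m, B–D#–F# = B and C#–E#–G# = C# are diatonic. G#–B–D doesn't fit — on degree 2 F# major would have G#m (ii). G#dim is the degree-2 chord of F# minor, so it is the borrowed ii°. But B–D–F# is foreign: the diatonic IV on degree 4 is B, whereas Bm comes from F# minor. It is labeled iv. D–F#–A is not: scale degree 6 in F# major carries D#m (vi). In F# minor the chord on that degree is D, so here it functions as bVI, borrowed from the parallel minor.

ii°, iv, bVI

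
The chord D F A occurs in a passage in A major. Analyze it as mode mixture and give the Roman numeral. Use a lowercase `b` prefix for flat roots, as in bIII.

The root D is the diatonic 4th degree of A major; the borrowing shows in the chord quality. The diatonic chord on degree 4 would be D (IV), but D–F–A is the minor chord from A minor. As a borrowed chord it is labeled iv.

iv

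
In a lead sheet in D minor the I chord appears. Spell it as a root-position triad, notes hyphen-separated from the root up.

The root, D, is scale degree 1 — the same note in D minor and D major; only the chord quality changes. Building the major chord from the parallel major on D: D–F#–A.

D-F#-A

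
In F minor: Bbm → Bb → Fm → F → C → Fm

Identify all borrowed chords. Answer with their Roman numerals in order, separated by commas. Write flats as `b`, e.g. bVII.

F minor has the diatonic set Fm, Gdim, Ab, Bbm, C, Db, Eb (with V from harmonic minor). Bbm, Fm and C all belong to that set. Bb (Bb–D–F) is not: scale degree 4 in F minor carries Bbm (iv). In F major the chord on that degree is Bb, so here it functions as IV, borrowed from the parallel major. F (F–A–C) doesn't fit — on degree 1 F minor would have Fm (i). F is the degree-1 chord of F major, so it is the borrowed I.

IV, I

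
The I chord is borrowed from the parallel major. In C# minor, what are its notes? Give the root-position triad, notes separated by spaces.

C# E# G#

The root, C#, is scale degree 1 — the same note in C# minor and C# major; only the chord quality changes. Building the major chord from the parallel major on C#: C#–E#–G#.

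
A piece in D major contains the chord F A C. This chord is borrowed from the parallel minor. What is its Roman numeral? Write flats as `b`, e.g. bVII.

bIII

In D major scale degree 3 is F#; F is its lowered form, from D minor. The diatonic chord on degree 3 would be F#m (iii), but F–A–C is the major chord from D minor. As a borrowed chord it is labeled bIII.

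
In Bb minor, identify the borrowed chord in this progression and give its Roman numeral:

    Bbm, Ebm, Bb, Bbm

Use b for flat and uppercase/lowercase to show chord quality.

I

The diatonic triads in Bb minor (with V from harmonic minor) are Bbm, Cdim, Db, Ebm, F, Gb, Ab. Of the given chords, Bbm and Ebm are diatonic. But Bb (Bb–D–F) is foreign: the diatonic i on degree 1 is Bbm, whereas Bb comes from Bb major. It is labeled I.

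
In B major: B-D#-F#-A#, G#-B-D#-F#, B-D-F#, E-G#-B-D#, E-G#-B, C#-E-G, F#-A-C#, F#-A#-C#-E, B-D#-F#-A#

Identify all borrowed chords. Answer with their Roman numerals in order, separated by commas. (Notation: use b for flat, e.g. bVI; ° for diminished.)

In B major the diatonic chords are B, C#m, D#m, E, F#, G#m, A#dim. B–D#–F#–A# = Bmaj7, G#–B–D#–F# = G#m7, E–G#–B–D# = Emaj7, E–G#–B = E and F#–A#–C#–E = F#7 all belong to that set. But B–D–F# is foreign: the diatonic I on degree 1 is B, whereas Bm comes from B minor. It is labeled i. C#–E–G doesn't fit — on degree 2 B major would have C#m (ii). C#dim is the degree-2 chord of B minor, so it is the borrowed ii°. But F#–A–C# is foreign: the diatonic V on degree 5 is F#, whereas F#m comes from B minor. It is labeled v.

i, ii°, v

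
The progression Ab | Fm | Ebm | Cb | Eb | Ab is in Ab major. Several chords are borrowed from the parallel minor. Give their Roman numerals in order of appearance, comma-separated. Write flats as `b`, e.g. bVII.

Ab major has the diatonic set Ab, Bbm, Cm, Db, Eb, Fm, Gdim. Ab, Fm and Eb are all diatonic. Ebm (Eb–Gb–Bb) doesn't fit — on degree 5 Ab major would have Eb (V). Ebm is the degree-5 chord of Ab minor, so it is the borrowed v. Cb (Cb–Eb–Gb) doesn't fit — on degree 3 Ab major would have Cm (iii). Cb is the degree-3 chord of Ab minor, so it is the borrowed bIII.

v, bIII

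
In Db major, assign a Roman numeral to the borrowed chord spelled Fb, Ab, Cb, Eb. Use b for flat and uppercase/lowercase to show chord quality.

In Db major scale degree 3 is F; Fb is its lowered form, from Db minor. Fb–Ab–Cb–Eb is a major-seventh chord — the form found in Db minor, not the diatonic iii (Fm). Borrowed into Db major it is written bIIImaj7.

bIIImaj7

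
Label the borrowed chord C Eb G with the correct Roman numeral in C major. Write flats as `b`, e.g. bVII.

C is scale degree 1 in C major. The diatonic chord on degree 1 would be C (I), but C–Eb–G is the minor chord from C minor. As a borrowed chord it is labeled i.

i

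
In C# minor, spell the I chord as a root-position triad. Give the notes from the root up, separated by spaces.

The root, C#, is scale degree 1 — the same note in C# minor and C# major; only the chord quality changes. In C# major the chord on C# is C#–E#–G#.

C# E# G#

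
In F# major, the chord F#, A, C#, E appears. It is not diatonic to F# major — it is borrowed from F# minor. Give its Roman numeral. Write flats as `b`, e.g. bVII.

F# is scale degree 1 in F# major. The diatonic chord on degree 1 would be F# (I), but F#–A–C#–E is the minor-seventh chord from F# minor. As a borrowed chord it is labeled i7.

i7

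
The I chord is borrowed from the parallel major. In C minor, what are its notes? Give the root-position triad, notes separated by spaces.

The root, C, is scale degree 1 — the same note in C minor and C major; only the chord quality changes. Stacking thirds in C major on C gives C–E–G.

C E G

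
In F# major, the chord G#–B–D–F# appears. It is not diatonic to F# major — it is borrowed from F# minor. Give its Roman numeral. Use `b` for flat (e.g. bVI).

iiø7

The root G# is the diatonic 2nd degree of F# major; the borrowing shows in the chord quality. Diatonically F# major has G#m (ii) on that degree; G#–B–D–F# is instead the half-diminished-seventh chord native to F# minor, so it takes the label iiø7.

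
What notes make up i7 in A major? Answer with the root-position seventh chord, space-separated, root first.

i7 is built on scale degree 1, which is A in both A major and its parallel. Stacking thirds in A minor on A gives A–C–E–G.

A C E G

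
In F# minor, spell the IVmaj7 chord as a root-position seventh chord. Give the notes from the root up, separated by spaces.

B D# F# A#

IVmaj7 is built on scale degree 4, which is B in both F# minor and its parallel. Stacking thirds in F# major on B gives B–D#–F#–A#.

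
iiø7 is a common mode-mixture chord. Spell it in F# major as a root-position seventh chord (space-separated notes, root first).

iiø7 is built on scale degree 2, which is G# in both F# major and its parallel. In F# minor the chord on G# is G#–B–D–F#.

G# B D F#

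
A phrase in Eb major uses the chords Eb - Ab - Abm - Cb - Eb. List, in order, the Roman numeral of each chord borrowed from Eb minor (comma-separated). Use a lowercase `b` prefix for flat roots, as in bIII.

The diatonic triads in Eb major are Eb, Fm, Gm, Ab, Bb, Cm, Ddim. Eb and Ab both belong to that set. Abm (Ab–Cb–Eb) doesn't fit — on degree 4 Eb major would have Ab (IV). Abm is the degree-4 chord of Eb minor, so it is the borrowed iv. Cb (Cb–Eb–Gb) doesn't fit — on degree 6 Eb major would have Cm (vi). Cb is the degree-6 chord of Eb minor, so it is the borrowed bVI.

iv, bVI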